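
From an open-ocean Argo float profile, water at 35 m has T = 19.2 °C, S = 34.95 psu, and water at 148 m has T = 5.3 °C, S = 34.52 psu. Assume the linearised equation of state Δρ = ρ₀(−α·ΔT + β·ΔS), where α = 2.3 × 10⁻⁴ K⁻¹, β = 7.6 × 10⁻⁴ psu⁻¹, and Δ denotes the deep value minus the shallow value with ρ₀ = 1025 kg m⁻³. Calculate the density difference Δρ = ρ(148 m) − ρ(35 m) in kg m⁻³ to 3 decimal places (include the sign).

+2.942 kg m⁻³

ΔT = -13.9 K, ΔS = -0.43 psu (deep − shallow).
Δρ/ρ₀ = −(2.3 × 10⁻⁴)(-13.9) + (7.6 × 10⁻⁴)(-0.43) = 2.8702 × 10⁻³.
Δρ = 1025 × (2.8702 × 10⁻³) = +2.942 kg m⁻³.
Positive Δρ: denser below, stable.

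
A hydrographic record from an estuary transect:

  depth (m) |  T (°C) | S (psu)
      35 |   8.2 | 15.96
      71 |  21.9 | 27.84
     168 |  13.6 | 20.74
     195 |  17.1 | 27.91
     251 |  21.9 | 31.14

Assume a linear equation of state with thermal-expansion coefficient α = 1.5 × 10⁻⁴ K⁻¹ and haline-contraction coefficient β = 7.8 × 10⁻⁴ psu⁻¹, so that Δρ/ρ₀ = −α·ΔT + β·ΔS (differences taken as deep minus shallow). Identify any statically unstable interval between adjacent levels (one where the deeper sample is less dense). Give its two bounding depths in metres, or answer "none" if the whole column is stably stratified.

71–168 m

Evaluate Δρ/ρ₀ = −αΔT + βΔS across each adjacent pair:
  35–71 m: −αΔT+βΔS = −(1.5 × 10⁻⁴)(+13.7)+(7.8 × 10⁻⁴)(+11.88) = 7.2 × 10⁻³ → stable
  71–168 m: −αΔT+βΔS = −(1.5 × 10⁻⁴)(-8.3)+(7.8 × 10⁻⁴)(-7.10) = -4.3 × 10⁻³ → UNSTABLE
  168–195 m: −αΔT+βΔS = −(1.5 × 10⁻⁴)(+3.5)+(7.8 × 10⁻⁴)(+7.17) = 5.1 × 10⁻³ → stable
  195–251 m: −αΔT+βΔS = −(1.5 × 10⁻⁴)(+4.8)+(7.8 × 10⁻⁴)(+3.23) = 1.8 × 10⁻³ → stable
The 71–168 m interval has Δρ < 0: lighter water underlies denser water.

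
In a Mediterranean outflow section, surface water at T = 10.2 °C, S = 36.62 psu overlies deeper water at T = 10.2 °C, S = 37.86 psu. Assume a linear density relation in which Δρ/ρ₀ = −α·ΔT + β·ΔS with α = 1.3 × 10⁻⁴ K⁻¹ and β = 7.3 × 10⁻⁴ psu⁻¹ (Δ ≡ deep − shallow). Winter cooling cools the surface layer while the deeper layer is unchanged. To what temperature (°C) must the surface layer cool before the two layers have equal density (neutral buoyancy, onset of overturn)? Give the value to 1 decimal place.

Neutral buoyancy requires Δρ = 0, i.e. −α(T_deep − T_surf′) + β(S_deep − S_surf) = 0.
T_surf′ = T_deep − (β/α)·ΔS = 10.2 − (7.3 × 10⁻⁴/1.3 × 10⁻⁴)·(+1.24) = 3.237 °C.
Cooling required: 10.2 − (3.237) = 6.963 °C.

3.2 °C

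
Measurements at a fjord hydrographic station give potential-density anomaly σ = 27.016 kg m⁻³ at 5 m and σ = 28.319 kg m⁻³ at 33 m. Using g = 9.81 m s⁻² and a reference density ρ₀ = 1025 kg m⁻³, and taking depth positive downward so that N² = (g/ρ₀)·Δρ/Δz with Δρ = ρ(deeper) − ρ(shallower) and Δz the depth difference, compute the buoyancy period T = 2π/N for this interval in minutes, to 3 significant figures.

Δρ = 1028.319 − 1027.016 = 1.303 kg m⁻³ over Δz = 33 − 5 = 28 m.
N² = (9.81/1025) × (1.303/28) = 4.4538 × 10⁻⁴ s⁻².
N = √(4.4538 × 10⁻⁴) = 0.021104 rad s⁻¹, so T = 2π/N = 297.72 s = 4.9620 min ≈ 4.96 min.

4.96 min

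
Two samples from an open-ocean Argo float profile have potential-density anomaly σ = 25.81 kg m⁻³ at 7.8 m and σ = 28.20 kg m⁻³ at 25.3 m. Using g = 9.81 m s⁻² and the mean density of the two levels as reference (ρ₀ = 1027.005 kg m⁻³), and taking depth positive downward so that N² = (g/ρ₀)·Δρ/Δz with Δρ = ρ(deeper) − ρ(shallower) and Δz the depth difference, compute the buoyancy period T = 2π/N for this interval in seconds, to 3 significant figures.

Δρ = 1028.20 − 1025.81 = 2.39 kg m⁻³ over Δz = 25.3 − 7.8 = 17.5 m.
N² = (9.81/1027.005) × (2.39/17.5) = 1.3045 × 10⁻³ s⁻².
N = √(1.3045 × 10⁻³) = 0.036118 rad s⁻¹, so T = 2π/N = 173.96 s ≈ 174 s.

174 s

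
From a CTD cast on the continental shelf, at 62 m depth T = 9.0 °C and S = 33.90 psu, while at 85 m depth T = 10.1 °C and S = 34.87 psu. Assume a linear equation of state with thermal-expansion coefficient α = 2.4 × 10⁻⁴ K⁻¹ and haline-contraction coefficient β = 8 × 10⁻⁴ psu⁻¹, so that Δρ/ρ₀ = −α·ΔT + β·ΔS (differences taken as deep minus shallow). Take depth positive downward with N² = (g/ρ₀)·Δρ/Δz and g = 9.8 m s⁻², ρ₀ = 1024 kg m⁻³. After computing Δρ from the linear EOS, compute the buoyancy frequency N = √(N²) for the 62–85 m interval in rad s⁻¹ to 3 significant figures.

0.0148 rad s⁻¹

ΔT = +1.1 K, ΔS = +0.97 psu (deep − shallow).
Δρ/ρ₀ = −αΔT + βΔS = -2.64 × 10⁻⁴ + 7.76 × 10⁻⁴ = 5.12 × 10⁻⁴, so Δρ ≈ 0.5243 kg m⁻³.
N² = (g/ρ₀)·Δρ/Δz = g·(Δρ/ρ₀)/Δz = 9.8 × 5.12 × 10⁻⁴ / 23 = 2.1816 × 10⁻⁴ s⁻².
N = √(2.1816 × 10⁻⁴) = 0.014770 rad s⁻¹ ≈ 0.0148 rad s⁻¹.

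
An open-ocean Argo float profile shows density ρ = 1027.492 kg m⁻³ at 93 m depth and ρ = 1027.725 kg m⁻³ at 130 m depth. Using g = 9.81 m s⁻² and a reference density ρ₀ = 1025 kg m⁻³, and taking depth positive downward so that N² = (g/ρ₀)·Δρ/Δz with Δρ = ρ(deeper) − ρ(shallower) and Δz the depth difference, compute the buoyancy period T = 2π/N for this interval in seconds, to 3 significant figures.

809 s

Δρ = 1027.725 − 1027.492 = 0.233 kg m⁻³ over Δz = 130 − 93 = 37 m.
N² = (9.81/1025) × (0.233/37) = 6.0270 × 10⁻⁵ s⁻².
N = √(6.0270 × 10⁻⁵) = 7.7634 × 10⁻³ rad s⁻¹, so T = 2π/N = 809.33 s ≈ 809 s.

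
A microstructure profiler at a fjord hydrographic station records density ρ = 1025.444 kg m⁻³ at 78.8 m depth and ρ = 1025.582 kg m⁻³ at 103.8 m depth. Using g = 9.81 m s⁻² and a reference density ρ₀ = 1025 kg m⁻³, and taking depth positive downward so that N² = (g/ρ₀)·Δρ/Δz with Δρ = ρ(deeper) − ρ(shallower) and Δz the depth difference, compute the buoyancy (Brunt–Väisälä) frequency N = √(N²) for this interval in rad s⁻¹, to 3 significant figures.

7.27 × 10⁻³ rad s⁻¹

Δρ = 1025.582 − 1025.444 = 0.138 kg m⁻³ over Δz = 103.8 − 78.8 = 25 m.
N² = (9.81/1025) × (0.138/25) = 5.2830 × 10⁻⁵ s⁻².
N = √(5.2830 × 10⁻⁵) = 7.2684 × 10⁻³ rad s⁻¹ ≈ 7.27 × 10⁻³ rad s⁻¹.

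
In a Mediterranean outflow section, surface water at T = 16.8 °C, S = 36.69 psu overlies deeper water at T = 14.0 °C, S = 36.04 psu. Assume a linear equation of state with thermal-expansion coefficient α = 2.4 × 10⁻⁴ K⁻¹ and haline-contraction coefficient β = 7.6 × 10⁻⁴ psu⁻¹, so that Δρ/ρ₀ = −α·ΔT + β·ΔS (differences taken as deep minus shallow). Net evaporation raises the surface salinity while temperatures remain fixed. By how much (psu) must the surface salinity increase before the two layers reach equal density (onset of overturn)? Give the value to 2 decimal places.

Neutral buoyancy requires −α(T_deep − T_surf) + β(S_deep − S_surf′) = 0.
S_surf′ = S_deep − (α/β)·ΔT = 36.04 − (2.4 × 10⁻⁴/7.6 × 10⁻⁴)·(-2.8) = 36.9242 psu.
Increase required: 36.9242 − 36.69 = 0.2342 psu.

0.23 psu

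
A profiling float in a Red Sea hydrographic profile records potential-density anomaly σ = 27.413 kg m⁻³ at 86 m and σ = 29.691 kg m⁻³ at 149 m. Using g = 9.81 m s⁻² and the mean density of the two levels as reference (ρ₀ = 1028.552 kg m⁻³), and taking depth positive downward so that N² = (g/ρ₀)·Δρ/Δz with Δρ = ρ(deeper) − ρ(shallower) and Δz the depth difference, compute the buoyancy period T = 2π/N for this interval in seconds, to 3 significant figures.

Δρ = 1029.691 − 1027.413 = 2.278 kg m⁻³ over Δz = 149 − 86 = 63 m.
N² = (9.81/1028.552) × (2.278/63) = 3.4487 × 10⁻⁴ s⁻².
N = √(3.4487 × 10⁻⁴) = 0.018571 rad s⁻¹, so T = 2π/N = 338.33 s ≈ 338 s.
Since Δρ > 0 the layer is stably stratified.

338 s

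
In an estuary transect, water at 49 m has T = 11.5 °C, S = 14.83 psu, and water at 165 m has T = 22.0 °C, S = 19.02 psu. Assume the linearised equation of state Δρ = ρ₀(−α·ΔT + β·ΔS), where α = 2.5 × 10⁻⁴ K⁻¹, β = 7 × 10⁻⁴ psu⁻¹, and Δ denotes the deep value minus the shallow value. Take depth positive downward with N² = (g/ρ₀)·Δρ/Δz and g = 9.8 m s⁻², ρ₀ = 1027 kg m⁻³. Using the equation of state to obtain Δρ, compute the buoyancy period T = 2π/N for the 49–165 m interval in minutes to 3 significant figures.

20.5 min

ΔT = +10.5 K, ΔS = +4.19 psu (deep − shallow).
Δρ/ρ₀ = −αΔT + βΔS = -2.625 × 10⁻³ + 2.933 × 10⁻³ = 3.08 × 10⁻⁴, so Δρ ≈ 0.3163 kg m⁻³.
N² = (g/ρ₀)·Δρ/Δz = g·(Δρ/ρ₀)/Δz = 9.8 × 3.08 × 10⁻⁴ / 116 = 2.6021 × 10⁻⁵ s⁻².
N = √(2.6021 × 10⁻⁵) = 5.1011 × 10⁻³ rad s⁻¹ → T = 2π/N = 1.2317 × 10³ s = 20.528 min ≈ 20.5 min.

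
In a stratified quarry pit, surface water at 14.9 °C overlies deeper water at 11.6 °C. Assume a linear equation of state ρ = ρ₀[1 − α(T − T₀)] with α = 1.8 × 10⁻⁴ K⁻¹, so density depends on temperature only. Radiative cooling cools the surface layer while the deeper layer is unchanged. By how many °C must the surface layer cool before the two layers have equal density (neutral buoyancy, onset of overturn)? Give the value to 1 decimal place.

3.3 °C

With temperature the only control, equal density requires T_surf′ = T_deep.
T_surf′ = 11.6 °C.
Cooling required: 14.9 − 11.6 = 3.3 °C.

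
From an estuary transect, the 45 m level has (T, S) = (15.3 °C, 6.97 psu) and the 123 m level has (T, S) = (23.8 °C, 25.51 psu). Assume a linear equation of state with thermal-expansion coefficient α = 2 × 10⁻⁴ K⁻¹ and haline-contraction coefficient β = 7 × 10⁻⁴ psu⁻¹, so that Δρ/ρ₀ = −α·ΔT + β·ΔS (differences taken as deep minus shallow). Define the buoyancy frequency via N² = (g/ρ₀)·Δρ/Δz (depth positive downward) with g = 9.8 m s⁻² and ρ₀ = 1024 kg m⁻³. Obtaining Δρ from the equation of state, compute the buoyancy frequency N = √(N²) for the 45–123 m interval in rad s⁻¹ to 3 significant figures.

0.0376 rad s⁻¹

ΔT = +8.5 K, ΔS = +18.54 psu (deep − shallow).
Δρ/ρ₀ = −αΔT + βΔS = -1.70 × 10⁻³ + 0.012978 = 0.011278, so Δρ ≈ 11.55 kg m⁻³.
N² = (g/ρ₀)·Δρ/Δz = g·(Δρ/ρ₀)/Δz = 9.8 × 0.011278 / 78 = 1.4170 × 10⁻³ s⁻².
N = √(1.4170 × 10⁻³) = 0.037643 rad s⁻¹ ≈ 0.0376 rad s⁻¹.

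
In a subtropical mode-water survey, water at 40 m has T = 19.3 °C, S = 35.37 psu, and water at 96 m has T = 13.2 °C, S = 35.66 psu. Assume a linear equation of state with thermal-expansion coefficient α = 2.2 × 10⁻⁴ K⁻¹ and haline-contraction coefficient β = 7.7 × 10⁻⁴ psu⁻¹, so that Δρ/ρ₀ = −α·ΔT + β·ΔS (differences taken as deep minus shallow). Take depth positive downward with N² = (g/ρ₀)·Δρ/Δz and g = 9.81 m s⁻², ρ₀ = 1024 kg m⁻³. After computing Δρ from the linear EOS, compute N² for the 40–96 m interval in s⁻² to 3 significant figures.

2.74 × 10⁻⁴ s⁻²

ΔT = -6.1 K, ΔS = +0.29 psu (deep − shallow).
Δρ/ρ₀ = −αΔT + βΔS = 1.342 × 10⁻³ + 2.233 × 10⁻⁴ = 1.5653 × 10⁻³, so Δρ ≈ 1.603 kg m⁻³.
N² = (g/ρ₀)·Δρ/Δz = g·(Δρ/ρ₀)/Δz = 9.81 × 1.5653 × 10⁻³ / 56 = 2.7421 × 10⁻⁴ s⁻² ≈ 2.74 × 10⁻⁴ s⁻².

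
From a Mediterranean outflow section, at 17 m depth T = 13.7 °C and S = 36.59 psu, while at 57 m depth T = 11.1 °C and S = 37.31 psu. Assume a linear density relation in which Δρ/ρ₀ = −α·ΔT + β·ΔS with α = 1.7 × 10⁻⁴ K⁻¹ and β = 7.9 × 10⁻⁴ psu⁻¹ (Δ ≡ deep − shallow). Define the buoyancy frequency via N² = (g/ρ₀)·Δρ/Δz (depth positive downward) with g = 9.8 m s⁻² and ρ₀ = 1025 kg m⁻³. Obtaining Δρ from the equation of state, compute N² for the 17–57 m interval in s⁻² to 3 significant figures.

2.48 × 10⁻⁴ s⁻²

ΔT = -2.6 K, ΔS = +0.72 psu (deep − shallow).
Δρ/ρ₀ = −αΔT + βΔS = 4.42 × 10⁻⁴ + 5.688 × 10⁻⁴ = 1.0108 × 10⁻³, so Δρ ≈ 1.036 kg m⁻³.
N² = (g/ρ₀)·Δρ/Δz = g·(Δρ/ρ₀)/Δz = 9.8 × 1.0108 × 10⁻³ / 40 = 2.4765 × 10⁻⁴ s⁻² ≈ 2.48 × 10⁻⁴ s⁻².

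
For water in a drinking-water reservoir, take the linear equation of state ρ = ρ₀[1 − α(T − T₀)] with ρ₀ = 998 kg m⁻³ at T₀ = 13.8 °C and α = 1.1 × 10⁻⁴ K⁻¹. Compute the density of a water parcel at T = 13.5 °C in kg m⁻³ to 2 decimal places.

T − T₀ = -0.3 K.
Bracket = 1 − α·(-0.3) = 1 + (3.30 × 10⁻⁵) = 1.0000330.
ρ = 998 × 1.0000330 = 998.03 kg m⁻³.

998.03 kg m⁻³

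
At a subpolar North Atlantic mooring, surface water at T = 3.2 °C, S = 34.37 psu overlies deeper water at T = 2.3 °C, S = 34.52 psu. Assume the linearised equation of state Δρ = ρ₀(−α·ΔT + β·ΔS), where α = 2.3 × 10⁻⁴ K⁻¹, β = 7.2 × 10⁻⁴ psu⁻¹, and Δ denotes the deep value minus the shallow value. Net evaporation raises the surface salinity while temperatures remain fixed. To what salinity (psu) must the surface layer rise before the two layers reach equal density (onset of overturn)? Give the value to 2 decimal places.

34.81 psu

Neutral buoyancy requires −α(T_deep − T_surf) + β(S_deep − S_surf′) = 0.
S_surf′ = S_deep − (α/β)·ΔT = 34.52 − (2.3 × 10⁻⁴/7.2 × 10⁻⁴)·(-0.9) = 34.8075 psu.
Increase required: 34.8075 − 34.37 = 0.4375 psu.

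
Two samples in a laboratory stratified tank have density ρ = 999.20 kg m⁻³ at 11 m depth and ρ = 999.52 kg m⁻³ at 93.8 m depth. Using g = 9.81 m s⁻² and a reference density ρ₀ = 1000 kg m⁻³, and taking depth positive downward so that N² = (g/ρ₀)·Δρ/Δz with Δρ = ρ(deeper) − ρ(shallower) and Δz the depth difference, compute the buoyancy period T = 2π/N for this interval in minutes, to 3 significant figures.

17.0 min

Δρ = 999.52 − 999.20 = 0.32 kg m⁻³ over Δz = 93.8 − 11 = 82.8 m.
N² = (9.81/1000) × (0.32/82.8) = 3.7913 × 10⁻⁵ s⁻².
N = √(3.7913 × 10⁻⁵) = 6.1574 × 10⁻³ rad s⁻¹, so T = 2π/N = 1.0204 × 10³ s = 17.007 min ≈ 17.0 min.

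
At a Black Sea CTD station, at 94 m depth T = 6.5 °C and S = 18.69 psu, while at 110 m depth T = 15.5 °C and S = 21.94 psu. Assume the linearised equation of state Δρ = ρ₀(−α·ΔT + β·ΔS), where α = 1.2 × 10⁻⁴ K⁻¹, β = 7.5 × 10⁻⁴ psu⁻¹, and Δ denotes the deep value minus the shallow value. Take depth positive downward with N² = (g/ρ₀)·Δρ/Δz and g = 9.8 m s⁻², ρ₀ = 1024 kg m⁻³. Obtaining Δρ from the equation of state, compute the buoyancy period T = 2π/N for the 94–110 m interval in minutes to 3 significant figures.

3.63 min

ΔT = +9.0 K, ΔS = +3.25 psu (deep − shallow).
Δρ/ρ₀ = −αΔT + βΔS = -1.08 × 10⁻³ + 2.4375 × 10⁻³ = 1.3575 × 10⁻³, so Δρ ≈ 1.390 kg m⁻³.
N² = (g/ρ₀)·Δρ/Δz = g·(Δρ/ρ₀)/Δz = 9.8 × 1.3575 × 10⁻³ / 16 = 8.3147 × 10⁻⁴ s⁻².
N = √(8.3147 × 10⁻⁴) = 0.028835 rad s⁻¹ → T = 2π/N = 217.90 s = 3.6317 min ≈ 3.63 min.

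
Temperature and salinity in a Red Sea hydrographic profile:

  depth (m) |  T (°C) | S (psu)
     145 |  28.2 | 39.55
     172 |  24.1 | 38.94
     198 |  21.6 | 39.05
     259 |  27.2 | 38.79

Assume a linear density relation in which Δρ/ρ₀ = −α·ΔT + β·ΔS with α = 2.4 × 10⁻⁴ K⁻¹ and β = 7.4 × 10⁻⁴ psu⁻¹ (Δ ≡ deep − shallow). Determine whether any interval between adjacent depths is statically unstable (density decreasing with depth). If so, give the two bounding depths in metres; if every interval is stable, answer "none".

Evaluate Δρ/ρ₀ = −αΔT + βΔS across each adjacent pair:
  145–172 m: −αΔT+βΔS = −(2.4 × 10⁻⁴)(-4.1)+(7.4 × 10⁻⁴)(-0.61) = 5.3 × 10⁻⁴ → stable
  172–198 m: −αΔT+βΔS = −(2.4 × 10⁻⁴)(-2.5)+(7.4 × 10⁻⁴)(+0.11) = 6.8 × 10⁻⁴ → stable
  198–259 m: −αΔT+βΔS = −(2.4 × 10⁻⁴)(+5.6)+(7.4 × 10⁻⁴)(-0.26) = -1.5 × 10⁻³ → UNSTABLE
The 198–259 m interval has Δρ < 0: lighter water underlies denser water.

198–259 m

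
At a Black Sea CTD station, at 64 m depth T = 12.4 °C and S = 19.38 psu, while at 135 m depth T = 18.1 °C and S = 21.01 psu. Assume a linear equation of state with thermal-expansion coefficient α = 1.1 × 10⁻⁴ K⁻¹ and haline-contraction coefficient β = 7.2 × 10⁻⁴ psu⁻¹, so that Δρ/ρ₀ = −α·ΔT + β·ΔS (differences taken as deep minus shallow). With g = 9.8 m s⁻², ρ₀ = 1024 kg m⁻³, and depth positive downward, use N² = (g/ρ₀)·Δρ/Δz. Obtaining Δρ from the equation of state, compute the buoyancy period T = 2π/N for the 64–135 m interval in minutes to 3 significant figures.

ΔT = +5.7 K, ΔS = +1.63 psu (deep − shallow).
Δρ/ρ₀ = −αΔT + βΔS = -6.27 × 10⁻⁴ + 1.1736 × 10⁻³ = 5.466 × 10⁻⁴, so Δρ ≈ 0.5597 kg m⁻³.
N² = (g/ρ₀)·Δρ/Δz = g·(Δρ/ρ₀)/Δz = 9.8 × 5.466 × 10⁻⁴ / 71 = 7.5446 × 10⁻⁵ s⁻².
N = √(7.5446 × 10⁻⁵) = 8.6860 × 10⁻³ rad s⁻¹ → T = 2π/N = 723.37 s = 12.056 min ≈ 12.1 min.

12.1 min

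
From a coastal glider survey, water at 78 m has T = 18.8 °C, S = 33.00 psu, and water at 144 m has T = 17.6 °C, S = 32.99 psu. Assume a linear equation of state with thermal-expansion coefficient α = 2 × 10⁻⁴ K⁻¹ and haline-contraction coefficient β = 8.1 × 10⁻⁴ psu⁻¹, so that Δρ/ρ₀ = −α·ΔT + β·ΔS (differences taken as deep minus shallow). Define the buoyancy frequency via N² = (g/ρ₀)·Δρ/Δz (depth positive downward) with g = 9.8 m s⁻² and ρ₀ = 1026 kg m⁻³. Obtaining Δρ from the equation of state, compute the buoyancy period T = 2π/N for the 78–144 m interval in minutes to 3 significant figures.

ΔT = -1.2 K, ΔS = -0.01 psu (deep − shallow).
Δρ/ρ₀ = −αΔT + βΔS = 2.40 × 10⁻⁴ − 8.10 × 10⁻⁶ = 2.319 × 10⁻⁴, so Δρ ≈ 0.2379 kg m⁻³.
N² = (g/ρ₀)·Δρ/Δz = g·(Δρ/ρ₀)/Δz = 9.8 × 2.319 × 10⁻⁴ / 66 = 3.4434 × 10⁻⁵ s⁻².
N = √(3.4434 × 10⁻⁵) = 5.8680 × 10⁻³ rad s⁻¹ → T = 2π/N = 1.0708 × 10³ s = 17.847 min ≈ 17.8 min.

17.8 min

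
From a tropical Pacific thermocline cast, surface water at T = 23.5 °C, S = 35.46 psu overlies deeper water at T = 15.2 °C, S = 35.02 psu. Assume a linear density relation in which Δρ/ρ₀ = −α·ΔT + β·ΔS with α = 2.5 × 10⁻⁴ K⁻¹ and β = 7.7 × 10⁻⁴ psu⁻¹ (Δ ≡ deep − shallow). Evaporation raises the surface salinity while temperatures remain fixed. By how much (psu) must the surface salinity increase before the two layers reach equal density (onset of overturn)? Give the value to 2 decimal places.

2.25 psu

Neutral buoyancy requires −α(T_deep − T_surf) + β(S_deep − S_surf′) = 0.
S_surf′ = S_deep − (α/β)·ΔT = 35.02 − (2.5 × 10⁻⁴/7.7 × 10⁻⁴)·(-8.3) = 37.7148 psu.
Increase required: 37.7148 − 35.46 = 2.2548 psu.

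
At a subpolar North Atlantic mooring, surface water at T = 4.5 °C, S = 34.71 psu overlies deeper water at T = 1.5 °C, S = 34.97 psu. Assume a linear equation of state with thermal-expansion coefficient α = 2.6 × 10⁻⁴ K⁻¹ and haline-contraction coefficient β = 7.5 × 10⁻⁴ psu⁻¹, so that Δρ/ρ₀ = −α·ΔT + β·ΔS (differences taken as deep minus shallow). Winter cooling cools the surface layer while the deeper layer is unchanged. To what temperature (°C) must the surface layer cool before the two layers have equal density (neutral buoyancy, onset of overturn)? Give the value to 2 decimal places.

0.75 °C

Neutral buoyancy requires Δρ = 0, i.e. −α(T_deep − T_surf′) + β(S_deep − S_surf) = 0.
T_surf′ = T_deep − (β/α)·ΔS = 1.5 − (7.5 × 10⁻⁴/2.6 × 10⁻⁴)·(+0.26) = 0.7500 °C.
Cooling required: 4.5 − (0.7500) = 3.7500 °C.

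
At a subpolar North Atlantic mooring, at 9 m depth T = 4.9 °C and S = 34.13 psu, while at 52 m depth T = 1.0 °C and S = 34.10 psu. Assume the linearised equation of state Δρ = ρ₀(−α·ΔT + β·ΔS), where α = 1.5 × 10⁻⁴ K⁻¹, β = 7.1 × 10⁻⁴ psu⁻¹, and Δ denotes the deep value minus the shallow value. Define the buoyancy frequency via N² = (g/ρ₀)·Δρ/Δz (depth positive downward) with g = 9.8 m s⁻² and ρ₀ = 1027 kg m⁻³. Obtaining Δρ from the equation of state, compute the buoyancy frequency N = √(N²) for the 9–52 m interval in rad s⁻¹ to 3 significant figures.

0.0113 rad s⁻¹

ΔT = -3.9 K, ΔS = -0.03 psu (deep − shallow).
Δρ/ρ₀ = −αΔT + βΔS = 5.85 × 10⁻⁴ − 2.13 × 10⁻⁵ = 5.637 × 10⁻⁴, so Δρ ≈ 0.5789 kg m⁻³.
N² = (g/ρ₀)·Δρ/Δz = g·(Δρ/ρ₀)/Δz = 9.8 × 5.637 × 10⁻⁴ / 43 = 1.2847 × 10⁻⁴ s⁻².
N = √(1.2847 × 10⁻⁴) = 0.011334 rad s⁻¹ ≈ 0.0113 rad s⁻¹.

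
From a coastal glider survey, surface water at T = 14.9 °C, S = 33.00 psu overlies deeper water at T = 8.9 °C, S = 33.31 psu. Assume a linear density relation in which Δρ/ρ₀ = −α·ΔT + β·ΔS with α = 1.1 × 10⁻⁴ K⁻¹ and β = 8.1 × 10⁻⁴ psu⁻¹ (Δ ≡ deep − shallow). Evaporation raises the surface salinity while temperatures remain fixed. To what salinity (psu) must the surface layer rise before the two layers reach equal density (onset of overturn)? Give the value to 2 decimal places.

34.12 psu

Neutral buoyancy requires −α(T_deep − T_surf) + β(S_deep − S_surf′) = 0.
S_surf′ = S_deep − (α/β)·ΔT = 33.31 − (1.1 × 10⁻⁴/8.1 × 10⁻⁴)·(-6.0) = 34.1248 psu.
Increase required: 34.1248 − 33.00 = 1.1248 psu.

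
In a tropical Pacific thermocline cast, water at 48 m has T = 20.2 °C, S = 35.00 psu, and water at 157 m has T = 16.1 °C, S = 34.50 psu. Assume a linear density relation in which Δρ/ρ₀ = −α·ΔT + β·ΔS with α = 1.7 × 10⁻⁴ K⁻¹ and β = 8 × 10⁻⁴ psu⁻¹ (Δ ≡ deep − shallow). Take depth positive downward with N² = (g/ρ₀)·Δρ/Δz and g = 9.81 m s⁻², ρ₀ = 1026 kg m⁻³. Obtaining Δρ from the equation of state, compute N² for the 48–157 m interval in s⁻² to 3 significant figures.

ΔT = -4.1 K, ΔS = -0.50 psu (deep − shallow).
Δρ/ρ₀ = −αΔT + βΔS = 6.97 × 10⁻⁴ − 4.00 × 10⁻⁴ = 2.97 × 10⁻⁴, so Δρ ≈ 0.3047 kg m⁻³.
N² = (g/ρ₀)·Δρ/Δz = g·(Δρ/ρ₀)/Δz = 9.81 × 2.97 × 10⁻⁴ / 109 = 2.6730 × 10⁻⁵ s⁻² ≈ 2.67 × 10⁻⁵ s⁻².

2.67 × 10⁻⁵ s⁻²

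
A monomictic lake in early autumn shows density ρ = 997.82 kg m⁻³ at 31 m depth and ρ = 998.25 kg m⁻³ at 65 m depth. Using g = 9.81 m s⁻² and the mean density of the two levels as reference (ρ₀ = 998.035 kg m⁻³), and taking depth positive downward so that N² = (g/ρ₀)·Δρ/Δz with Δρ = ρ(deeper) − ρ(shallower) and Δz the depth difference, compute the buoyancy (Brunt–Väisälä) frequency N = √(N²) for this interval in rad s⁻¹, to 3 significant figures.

0.0111 rad s⁻¹

Δρ = 998.25 − 997.82 = 0.43 kg m⁻³ over Δz = 65 − 31 = 34 m.
N² = (9.81/998.035) × (0.43/34) = 1.2431 × 10⁻⁴ s⁻².
N = √(1.2431 × 10⁻⁴) = 0.011149 rad s⁻¹ ≈ 0.0111 rad s⁻¹.
N² > 0, so the interval is statically stable.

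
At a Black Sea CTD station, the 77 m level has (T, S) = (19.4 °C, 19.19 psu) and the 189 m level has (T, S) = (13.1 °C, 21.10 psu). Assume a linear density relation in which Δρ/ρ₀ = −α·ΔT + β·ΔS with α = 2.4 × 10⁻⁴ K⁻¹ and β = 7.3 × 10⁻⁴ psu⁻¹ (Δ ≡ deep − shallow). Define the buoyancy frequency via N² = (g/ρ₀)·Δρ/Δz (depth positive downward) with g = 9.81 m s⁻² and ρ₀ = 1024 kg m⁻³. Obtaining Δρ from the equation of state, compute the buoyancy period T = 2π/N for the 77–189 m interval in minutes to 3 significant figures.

6.56 min

ΔT = -6.3 K, ΔS = +1.91 psu (deep − shallow).
Δρ/ρ₀ = −αΔT + βΔS = 1.512 × 10⁻³ + 1.3943 × 10⁻³ = 2.9063 × 10⁻³, so Δρ ≈ 2.976 kg m⁻³.
N² = (g/ρ₀)·Δρ/Δz = g·(Δρ/ρ₀)/Δz = 9.81 × 2.9063 × 10⁻³ / 112 = 2.5456 × 10⁻⁴ s⁻².
N = √(2.5456 × 10⁻⁴) = 0.015955 rad s⁻¹ → T = 2π/N = 393.81 s = 6.5635 min ≈ 6.56 min.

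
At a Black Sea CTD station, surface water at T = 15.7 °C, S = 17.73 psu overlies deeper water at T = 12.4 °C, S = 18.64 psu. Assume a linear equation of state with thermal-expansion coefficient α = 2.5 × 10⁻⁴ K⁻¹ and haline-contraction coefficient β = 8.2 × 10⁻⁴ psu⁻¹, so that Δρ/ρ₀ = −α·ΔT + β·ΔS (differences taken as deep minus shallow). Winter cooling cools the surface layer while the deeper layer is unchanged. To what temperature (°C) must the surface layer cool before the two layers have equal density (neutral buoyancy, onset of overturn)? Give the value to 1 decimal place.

9.4 °C

Neutral buoyancy requires Δρ = 0, i.e. −α(T_deep − T_surf′) + β(S_deep − S_surf) = 0.
T_surf′ = T_deep − (β/α)·ΔS = 12.4 − (8.2 × 10⁻⁴/2.5 × 10⁻⁴)·(+0.91) = 9.415 °C.
Cooling required: 15.7 − (9.415) = 6.285 °C.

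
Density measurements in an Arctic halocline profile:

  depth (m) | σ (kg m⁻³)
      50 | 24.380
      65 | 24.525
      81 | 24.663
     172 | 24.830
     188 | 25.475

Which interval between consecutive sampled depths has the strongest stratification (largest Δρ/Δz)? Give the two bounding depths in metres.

Compute the density gradient over each adjacent pair:
  50–65 m: Δρ/Δz = 0.145/15 = 9.7 × 10⁻³ kg m⁻⁴
  65–81 m: Δρ/Δz = 0.138/16 = 8.6 × 10⁻³ kg m⁻⁴
  81–172 m: Δρ/Δz = 0.167/91 = 1.8 × 10⁻³ kg m⁻⁴
  172–188 m: Δρ/Δz = 0.645/16 = 0.040 kg m⁻⁴
The largest gradient is in the 172–188 m interval — the pycnocline.

172–188 m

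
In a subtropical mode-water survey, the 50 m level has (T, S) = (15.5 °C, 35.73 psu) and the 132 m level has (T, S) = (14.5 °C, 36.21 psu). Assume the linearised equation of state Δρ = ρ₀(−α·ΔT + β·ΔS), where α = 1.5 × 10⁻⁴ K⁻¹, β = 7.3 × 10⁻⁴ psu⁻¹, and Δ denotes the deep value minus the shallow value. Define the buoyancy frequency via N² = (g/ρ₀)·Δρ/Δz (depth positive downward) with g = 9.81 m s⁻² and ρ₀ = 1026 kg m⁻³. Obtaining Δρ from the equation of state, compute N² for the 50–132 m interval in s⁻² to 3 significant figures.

5.99 × 10⁻⁵ s⁻²

ΔT = -1.0 K, ΔS = +0.48 psu (deep − shallow).
Δρ/ρ₀ = −αΔT + βΔS = 1.50 × 10⁻⁴ + 3.504 × 10⁻⁴ = 5.004 × 10⁻⁴, so Δρ ≈ 0.5134 kg m⁻³.
N² = (g/ρ₀)·Δρ/Δz = g·(Δρ/ρ₀)/Δz = 9.81 × 5.004 × 10⁻⁴ / 82 = 5.9865 × 10⁻⁵ s⁻² ≈ 5.99 × 10⁻⁵ s⁻².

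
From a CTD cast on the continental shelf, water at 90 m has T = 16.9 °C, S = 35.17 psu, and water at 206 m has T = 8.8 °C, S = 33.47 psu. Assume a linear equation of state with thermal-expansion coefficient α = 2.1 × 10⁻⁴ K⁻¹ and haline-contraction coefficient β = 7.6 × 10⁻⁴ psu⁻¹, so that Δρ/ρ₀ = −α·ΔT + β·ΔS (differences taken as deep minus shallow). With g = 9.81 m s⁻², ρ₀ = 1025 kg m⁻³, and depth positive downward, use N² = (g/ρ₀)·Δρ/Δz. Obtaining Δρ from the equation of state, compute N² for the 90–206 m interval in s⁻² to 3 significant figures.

3.46 × 10⁻⁵ s⁻²

ΔT = -8.1 K, ΔS = -1.70 psu (deep − shallow).
Δρ/ρ₀ = −αΔT + βΔS = 1.701 × 10⁻³ − 1.292 × 10⁻³ = 4.09 × 10⁻⁴, so Δρ ≈ 0.4192 kg m⁻³.
N² = (g/ρ₀)·Δρ/Δz = g·(Δρ/ρ₀)/Δz = 9.81 × 4.09 × 10⁻⁴ / 116 = 3.4589 × 10⁻⁵ s⁻² ≈ 3.46 × 10⁻⁵ s⁻².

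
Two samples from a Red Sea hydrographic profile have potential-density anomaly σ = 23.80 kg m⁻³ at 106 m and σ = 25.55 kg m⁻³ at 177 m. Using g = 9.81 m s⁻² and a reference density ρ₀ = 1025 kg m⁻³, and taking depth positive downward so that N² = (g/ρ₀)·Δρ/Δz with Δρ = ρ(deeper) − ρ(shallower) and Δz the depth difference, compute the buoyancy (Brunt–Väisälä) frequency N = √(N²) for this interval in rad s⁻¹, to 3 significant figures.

0.0154 rad s⁻¹

Δρ = 1025.55 − 1023.80 = 1.75 kg m⁻³ over Δz = 177 − 106 = 71 m.
N² = (9.81/1025) × (1.75/71) = 2.3590 × 10⁻⁴ s⁻².
N = √(2.3590 × 10⁻⁴) = 0.015359 rad s⁻¹ ≈ 0.0154 rad s⁻¹.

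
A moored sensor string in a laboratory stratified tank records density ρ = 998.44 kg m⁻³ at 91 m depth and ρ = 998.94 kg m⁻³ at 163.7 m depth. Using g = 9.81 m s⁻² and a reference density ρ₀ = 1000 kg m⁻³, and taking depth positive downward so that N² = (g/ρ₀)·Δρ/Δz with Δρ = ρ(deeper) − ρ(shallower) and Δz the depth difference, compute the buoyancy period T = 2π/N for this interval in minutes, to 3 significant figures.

12.7 min

Δρ = 998.94 − 998.44 = 0.50 kg m⁻³ over Δz = 163.7 − 91 = 72.7 m.
N² = (9.81/1000) × (0.50/72.7) = 6.7469 × 10⁻⁵ s⁻².
N = √(6.7469 × 10⁻⁵) = 8.2140 × 10⁻³ rad s⁻¹, so T = 2π/N = 764.94 s = 12.749 min ≈ 12.7 min.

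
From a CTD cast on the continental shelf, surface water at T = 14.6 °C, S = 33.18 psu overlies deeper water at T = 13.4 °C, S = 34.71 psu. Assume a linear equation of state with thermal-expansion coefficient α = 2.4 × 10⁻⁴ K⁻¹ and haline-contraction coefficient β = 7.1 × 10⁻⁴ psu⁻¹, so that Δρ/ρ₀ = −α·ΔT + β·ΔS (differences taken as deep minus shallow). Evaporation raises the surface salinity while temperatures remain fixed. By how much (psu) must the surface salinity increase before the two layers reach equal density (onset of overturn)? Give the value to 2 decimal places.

Neutral buoyancy requires −α(T_deep − T_surf) + β(S_deep − S_surf′) = 0.
S_surf′ = S_deep − (α/β)·ΔT = 34.71 − (2.4 × 10⁻⁴/7.1 × 10⁻⁴)·(-1.2) = 35.1156 psu.
Increase required: 35.1156 − 33.18 = 1.9356 psu.

1.94 psu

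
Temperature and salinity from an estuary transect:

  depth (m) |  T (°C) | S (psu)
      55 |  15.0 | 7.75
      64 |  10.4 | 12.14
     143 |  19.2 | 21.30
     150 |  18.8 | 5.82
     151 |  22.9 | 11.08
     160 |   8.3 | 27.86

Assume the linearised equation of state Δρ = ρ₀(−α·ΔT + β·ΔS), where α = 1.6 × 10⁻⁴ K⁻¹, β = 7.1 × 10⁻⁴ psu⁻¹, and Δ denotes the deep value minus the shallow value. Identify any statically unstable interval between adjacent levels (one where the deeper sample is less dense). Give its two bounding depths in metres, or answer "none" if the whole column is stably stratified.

Evaluate Δρ/ρ₀ = −αΔT + βΔS across each adjacent pair:
  55–64 m: −αΔT+βΔS = −(1.6 × 10⁻⁴)(-4.6)+(7.1 × 10⁻⁴)(+4.39) = 3.9 × 10⁻³ → stable
  64–143 m: −αΔT+βΔS = −(1.6 × 10⁻⁴)(+8.8)+(7.1 × 10⁻⁴)(+9.16) = 5.1 × 10⁻³ → stable
  143–150 m: −αΔT+βΔS = −(1.6 × 10⁻⁴)(-0.4)+(7.1 × 10⁻⁴)(-15.48) = -0.011 → UNSTABLE
  150–151 m: −αΔT+βΔS = −(1.6 × 10⁻⁴)(+4.1)+(7.1 × 10⁻⁴)(+5.26) = 3.1 × 10⁻³ → stable
  151–160 m: −αΔT+βΔS = −(1.6 × 10⁻⁴)(-14.6)+(7.1 × 10⁻⁴)(+16.78) = 0.014 → stable
The 143–150 m interval has Δρ < 0: lighter water underlies denser water.

143–150 m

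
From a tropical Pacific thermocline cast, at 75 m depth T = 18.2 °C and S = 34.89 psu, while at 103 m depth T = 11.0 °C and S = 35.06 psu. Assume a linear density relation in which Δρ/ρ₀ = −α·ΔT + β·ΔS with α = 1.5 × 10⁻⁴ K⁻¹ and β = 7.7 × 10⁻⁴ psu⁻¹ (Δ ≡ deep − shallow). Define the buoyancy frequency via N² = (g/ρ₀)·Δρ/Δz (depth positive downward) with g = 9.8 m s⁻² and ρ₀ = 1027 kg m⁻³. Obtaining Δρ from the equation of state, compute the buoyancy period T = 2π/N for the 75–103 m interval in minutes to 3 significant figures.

ΔT = -7.2 K, ΔS = +0.17 psu (deep − shallow).
Δρ/ρ₀ = −αΔT + βΔS = 1.08 × 10⁻³ + 1.309 × 10⁻⁴ = 1.2109 × 10⁻³, so Δρ ≈ 1.244 kg m⁻³.
N² = (g/ρ₀)·Δρ/Δz = g·(Δρ/ρ₀)/Δz = 9.8 × 1.2109 × 10⁻³ / 28 = 4.2382 × 10⁻⁴ s⁻².
N = √(4.2382 × 10⁻⁴) = 0.020587 rad s⁻¹ → T = 2π/N = 305.20 s = 5.0867 min ≈ 5.09 min.

5.09 min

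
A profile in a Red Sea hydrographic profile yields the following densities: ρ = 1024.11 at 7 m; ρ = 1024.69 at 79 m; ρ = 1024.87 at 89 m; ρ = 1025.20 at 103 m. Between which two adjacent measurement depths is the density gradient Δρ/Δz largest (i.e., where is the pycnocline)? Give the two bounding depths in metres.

89–103 m

Compute the density gradient over each adjacent pair:
  7–79 m: Δρ/Δz = 0.58/72 = 8.1 × 10⁻³ kg m⁻⁴
  79–89 m: Δρ/Δz = 0.18/10 = 0.018 kg m⁻⁴
  89–103 m: Δρ/Δz = 0.33/14 = 0.024 kg m⁻⁴
The largest gradient is in the 89–103 m interval — the pycnocline.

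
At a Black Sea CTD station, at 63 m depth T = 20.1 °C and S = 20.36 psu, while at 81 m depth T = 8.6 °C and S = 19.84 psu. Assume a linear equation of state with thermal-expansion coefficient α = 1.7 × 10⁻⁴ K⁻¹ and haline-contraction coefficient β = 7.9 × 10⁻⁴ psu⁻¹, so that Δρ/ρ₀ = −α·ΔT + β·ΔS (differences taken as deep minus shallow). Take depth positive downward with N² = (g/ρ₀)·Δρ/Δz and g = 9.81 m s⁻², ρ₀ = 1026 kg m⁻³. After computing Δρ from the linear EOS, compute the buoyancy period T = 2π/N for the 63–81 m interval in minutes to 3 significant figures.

3.61 min

ΔT = -11.5 K, ΔS = -0.52 psu (deep − shallow).
Δρ/ρ₀ = −αΔT + βΔS = 1.955 × 10⁻³ − 4.108 × 10⁻⁴ = 1.5442 × 10⁻³, so Δρ ≈ 1.584 kg m⁻³.
N² = (g/ρ₀)·Δρ/Δz = g·(Δρ/ρ₀)/Δz = 9.81 × 1.5442 × 10⁻³ / 18 = 8.4159 × 10⁻⁴ s⁻².
N = √(8.4159 × 10⁻⁴) = 0.029010 rad s⁻¹ → T = 2π/N = 216.59 s = 3.6098 min ≈ 3.61 min.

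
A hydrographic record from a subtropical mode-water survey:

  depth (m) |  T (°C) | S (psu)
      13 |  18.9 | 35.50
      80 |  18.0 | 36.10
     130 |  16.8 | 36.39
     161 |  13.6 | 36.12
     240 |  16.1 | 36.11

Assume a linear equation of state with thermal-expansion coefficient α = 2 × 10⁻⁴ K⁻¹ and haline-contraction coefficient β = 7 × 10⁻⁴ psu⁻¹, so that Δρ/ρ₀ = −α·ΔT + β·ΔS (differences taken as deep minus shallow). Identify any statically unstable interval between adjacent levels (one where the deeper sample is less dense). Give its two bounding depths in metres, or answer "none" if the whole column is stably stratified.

161–240 m

Evaluate Δρ/ρ₀ = −αΔT + βΔS across each adjacent pair:
  13–80 m: −αΔT+βΔS = −(2 × 10⁻⁴)(-0.9)+(7 × 10⁻⁴)(+0.60) = 6.0 × 10⁻⁴ → stable
  80–130 m: −αΔT+βΔS = −(2 × 10⁻⁴)(-1.2)+(7 × 10⁻⁴)(+0.29) = 4.4 × 10⁻⁴ → stable
  130–161 m: −αΔT+βΔS = −(2 × 10⁻⁴)(-3.2)+(7 × 10⁻⁴)(-0.27) = 4.5 × 10⁻⁴ → stable
  161–240 m: −αΔT+βΔS = −(2 × 10⁻⁴)(+2.5)+(7 × 10⁻⁴)(-0.01) = -5.1 × 10⁻⁴ → UNSTABLE
The 161–240 m interval has Δρ < 0: lighter water underlies denser water.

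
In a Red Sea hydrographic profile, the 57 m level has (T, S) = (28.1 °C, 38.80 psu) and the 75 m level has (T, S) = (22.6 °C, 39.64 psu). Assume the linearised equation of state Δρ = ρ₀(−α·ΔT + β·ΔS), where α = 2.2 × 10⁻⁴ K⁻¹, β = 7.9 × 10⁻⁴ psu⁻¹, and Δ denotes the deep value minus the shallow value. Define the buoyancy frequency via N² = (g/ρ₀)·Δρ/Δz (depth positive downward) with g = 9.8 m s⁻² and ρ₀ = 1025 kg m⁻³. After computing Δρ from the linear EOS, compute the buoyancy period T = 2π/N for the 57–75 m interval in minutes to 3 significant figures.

ΔT = -5.5 K, ΔS = +0.84 psu (deep − shallow).
Δρ/ρ₀ = −αΔT + βΔS = 1.21 × 10⁻³ + 6.636 × 10⁻⁴ = 1.8736 × 10⁻³, so Δρ ≈ 1.920 kg m⁻³.
N² = (g/ρ₀)·Δρ/Δz = g·(Δρ/ρ₀)/Δz = 9.8 × 1.8736 × 10⁻³ / 18 = 1.0201 × 10⁻³ s⁻².
N = √(1.0201 × 10⁻³) = 0.031939 rad s⁻¹ → T = 2π/N = 196.72 s = 3.2787 min ≈ 3.28 min.

3.28 min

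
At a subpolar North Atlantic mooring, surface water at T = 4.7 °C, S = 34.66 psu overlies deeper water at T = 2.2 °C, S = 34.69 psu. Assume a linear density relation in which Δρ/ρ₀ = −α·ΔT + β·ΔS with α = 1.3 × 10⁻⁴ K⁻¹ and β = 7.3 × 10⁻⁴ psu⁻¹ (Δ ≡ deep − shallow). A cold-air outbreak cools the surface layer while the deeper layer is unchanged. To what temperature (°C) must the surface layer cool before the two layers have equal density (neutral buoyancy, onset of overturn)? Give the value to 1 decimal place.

Neutral buoyancy requires Δρ = 0, i.e. −α(T_deep − T_surf′) + β(S_deep − S_surf) = 0.
T_surf′ = T_deep − (β/α)·ΔS = 2.2 − (7.3 × 10⁻⁴/1.3 × 10⁻⁴)·(+0.03) = 2.032 °C.
Cooling required: 4.7 − (2.032) = 2.668 °C.

2.0 °C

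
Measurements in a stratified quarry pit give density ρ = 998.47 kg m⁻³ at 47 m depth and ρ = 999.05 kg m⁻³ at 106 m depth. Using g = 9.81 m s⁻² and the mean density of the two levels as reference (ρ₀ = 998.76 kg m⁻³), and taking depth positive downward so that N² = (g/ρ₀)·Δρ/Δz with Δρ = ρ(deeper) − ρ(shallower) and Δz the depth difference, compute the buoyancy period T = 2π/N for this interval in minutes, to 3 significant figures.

Δρ = 999.05 − 998.47 = 0.58 kg m⁻³ over Δz = 106 − 47 = 59 m.
N² = (9.81/998.76) × (0.58/59) = 9.6557 × 10⁻⁵ s⁻².
N = √(9.6557 × 10⁻⁵) = 9.8263 × 10⁻³ rad s⁻¹, so T = 2π/N = 639.43 s = 10.657 min ≈ 10.7 min.

10.7 min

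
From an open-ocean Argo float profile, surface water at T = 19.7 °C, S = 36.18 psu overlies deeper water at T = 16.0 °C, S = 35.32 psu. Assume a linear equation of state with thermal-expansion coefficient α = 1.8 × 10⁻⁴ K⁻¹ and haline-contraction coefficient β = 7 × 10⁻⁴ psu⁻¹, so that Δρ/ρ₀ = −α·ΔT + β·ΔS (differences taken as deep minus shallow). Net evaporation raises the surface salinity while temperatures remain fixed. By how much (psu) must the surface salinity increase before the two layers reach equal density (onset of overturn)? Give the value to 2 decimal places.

0.09 psu

Neutral buoyancy requires −α(T_deep − T_surf) + β(S_deep − S_surf′) = 0.
S_surf′ = S_deep − (α/β)·ΔT = 35.32 − (1.8 × 10⁻⁴/7 × 10⁻⁴)·(-3.7) = 36.2714 psu.
Increase required: 36.2714 − 36.18 = 0.0914 psu.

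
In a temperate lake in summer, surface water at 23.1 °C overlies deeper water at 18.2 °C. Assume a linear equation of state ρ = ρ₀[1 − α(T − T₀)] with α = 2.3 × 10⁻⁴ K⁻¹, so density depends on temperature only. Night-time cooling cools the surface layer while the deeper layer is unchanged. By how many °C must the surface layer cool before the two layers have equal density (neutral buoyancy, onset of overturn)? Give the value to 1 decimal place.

With temperature the only control, equal density requires T_surf′ = T_deep.
T_surf′ = 18.2 °C.
Cooling required: 23.1 − 18.2 = 4.9 °C.

4.9 °C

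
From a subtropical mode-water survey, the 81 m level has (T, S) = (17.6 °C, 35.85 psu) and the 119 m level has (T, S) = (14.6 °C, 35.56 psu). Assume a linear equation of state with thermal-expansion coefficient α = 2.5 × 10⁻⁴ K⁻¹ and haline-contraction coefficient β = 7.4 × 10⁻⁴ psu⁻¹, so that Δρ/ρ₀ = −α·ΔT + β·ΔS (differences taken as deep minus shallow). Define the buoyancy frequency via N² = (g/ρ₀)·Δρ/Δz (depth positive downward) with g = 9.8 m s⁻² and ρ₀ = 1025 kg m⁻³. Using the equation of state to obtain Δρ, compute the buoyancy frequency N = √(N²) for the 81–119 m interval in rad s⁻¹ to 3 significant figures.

ΔT = -3.0 K, ΔS = -0.29 psu (deep − shallow).
Δρ/ρ₀ = −αΔT + βΔS = 7.50 × 10⁻⁴ − 2.146 × 10⁻⁴ = 5.354 × 10⁻⁴, so Δρ ≈ 0.5488 kg m⁻³.
N² = (g/ρ₀)·Δρ/Δz = g·(Δρ/ρ₀)/Δz = 9.8 × 5.354 × 10⁻⁴ / 38 = 1.3808 × 10⁻⁴ s⁻².
N = √(1.3808 × 10⁻⁴) = 0.011751 rad s⁻¹ ≈ 0.0118 rad s⁻¹.

0.0118 rad s⁻¹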